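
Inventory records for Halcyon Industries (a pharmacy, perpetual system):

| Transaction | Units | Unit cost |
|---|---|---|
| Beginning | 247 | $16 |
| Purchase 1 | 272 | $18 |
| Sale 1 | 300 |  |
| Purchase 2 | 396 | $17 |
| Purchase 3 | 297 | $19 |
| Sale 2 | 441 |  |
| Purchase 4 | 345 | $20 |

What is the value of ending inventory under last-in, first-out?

Ending inventory = $14,688

Sale 1 (300) [LIFO — newest first]: 272 @ $18 + 28 @ $16 = $5,344
Sale 2 (441) [LIFO — newest first]: 297 @ $19 + 144 @ $17 = $8,091
Total COGS = $5,344 + $8,091 = $13,435
Ending inventory: 219 @ $16 + 252 @ $17 + 345 @ $20 = $14,688
Check: goods available $28,123 = COGS $13,435 + ending $14,688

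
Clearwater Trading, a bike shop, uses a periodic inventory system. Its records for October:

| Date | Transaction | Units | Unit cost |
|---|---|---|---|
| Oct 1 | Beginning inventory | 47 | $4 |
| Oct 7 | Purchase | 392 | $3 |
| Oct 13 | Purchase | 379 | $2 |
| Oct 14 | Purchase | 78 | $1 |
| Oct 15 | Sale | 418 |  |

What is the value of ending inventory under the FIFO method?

Ending inventory = $899

Oct 15, 418 sold [FIFO — oldest first]: 47 @ $4 + 371 @ $3 = $1,301
Ending inventory: 21 @ $3 + 379 @ $2 + 78 @ $1 = $899
Check: goods available $2,200 = COGS $1,301 + ending $899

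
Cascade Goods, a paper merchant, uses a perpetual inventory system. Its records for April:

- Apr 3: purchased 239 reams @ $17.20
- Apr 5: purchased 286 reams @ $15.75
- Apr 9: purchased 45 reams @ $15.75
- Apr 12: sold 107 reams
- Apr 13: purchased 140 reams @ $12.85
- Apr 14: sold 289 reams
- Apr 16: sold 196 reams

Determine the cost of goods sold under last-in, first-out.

COGS = $9,093.45

Apr 12, 107 sold [LIFO — newest first]: 45 @ $15.75 + 62 @ $15.75 = $1,685.25
Apr 14, 289 sold [LIFO — newest first]: 140 @ $12.85 + 149 @ $15.75 = $4,145.75
Apr 16, 196 sold [LIFO — newest first]: 75 @ $15.75 + 121 @ $17.20 = $3,262.45
Total COGS = $1,685.25 + $4,145.75 + $3,262.45 = $9,093.45
Ending inventory: 118 @ $17.20 = $2,029.60
Check: goods available $11,123.05 = COGS $9,093.45 + ending $2,029.60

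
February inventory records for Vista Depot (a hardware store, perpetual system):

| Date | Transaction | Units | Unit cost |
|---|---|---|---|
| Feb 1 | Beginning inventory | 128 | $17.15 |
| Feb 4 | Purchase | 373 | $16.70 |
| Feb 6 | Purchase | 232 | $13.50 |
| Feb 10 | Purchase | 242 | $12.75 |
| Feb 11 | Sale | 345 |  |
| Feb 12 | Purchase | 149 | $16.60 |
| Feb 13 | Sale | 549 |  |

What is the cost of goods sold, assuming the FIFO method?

Feb 11, 345 sold [FIFO — oldest first]: 128 @ $17.15 + 217 @ $16.70 = $5,819.10
Feb 13, 549 sold [FIFO — oldest first]: 156 @ $16.70 + 232 @ $13.50 + 161 @ $12.75 = $7,789.95
Total COGS = $5,819.10 + $7,789.95 = $13,609.05
Ending inventory: 81 @ $12.75 + 149 @ $16.60 = $3,506.15
Check: goods available $17,115.20 = COGS $13,609.05 + ending $3,506.15

COGS = $13,609.05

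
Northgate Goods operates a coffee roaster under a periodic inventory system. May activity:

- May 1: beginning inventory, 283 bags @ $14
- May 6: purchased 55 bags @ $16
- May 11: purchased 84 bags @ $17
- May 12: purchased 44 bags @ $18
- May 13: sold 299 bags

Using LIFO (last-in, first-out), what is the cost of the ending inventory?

Ending inventory = $2,338

May 13, 299 sold [LIFO — newest first]: 44 @ $18 + 84 @ $17 + 55 @ $16 + 116 @ $14 = $4,724
Ending inventory: 167 @ $14 = $2,338
Check: goods available $7,062 = COGS $4,724 + ending $2,338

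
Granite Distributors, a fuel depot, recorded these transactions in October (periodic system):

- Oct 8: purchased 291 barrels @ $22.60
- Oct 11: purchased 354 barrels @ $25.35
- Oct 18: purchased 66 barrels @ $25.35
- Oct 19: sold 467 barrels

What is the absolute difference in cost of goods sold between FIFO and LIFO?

FIFO COGS: 291 @ $22.60 + 176 @ $25.35 = $11,038.20
LIFO COGS: 66 @ $25.35 + 354 @ $25.35 + 47 @ $22.60 = $11,709.20
Difference = |$11,038.20 − $11,709.20| = $671.00

$671.00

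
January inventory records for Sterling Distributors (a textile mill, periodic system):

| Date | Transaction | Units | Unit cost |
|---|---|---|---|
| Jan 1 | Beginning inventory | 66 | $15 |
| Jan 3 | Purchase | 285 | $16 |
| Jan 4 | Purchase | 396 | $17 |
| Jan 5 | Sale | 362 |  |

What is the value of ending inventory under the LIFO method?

Jan 5, 362 sold [LIFO — newest first]: 362 @ $17 = $6,154
Ending inventory: 66 @ $15 + 285 @ $16 + 34 @ $17 = $6,128
Check: goods available $12,282 = COGS $6,154 + ending $6,128

Ending inventory = $6,128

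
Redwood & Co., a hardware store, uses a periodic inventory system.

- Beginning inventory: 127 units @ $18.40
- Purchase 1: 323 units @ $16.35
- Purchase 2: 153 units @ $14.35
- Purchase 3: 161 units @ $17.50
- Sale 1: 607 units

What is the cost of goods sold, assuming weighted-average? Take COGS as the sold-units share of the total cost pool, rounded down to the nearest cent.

COGS = $10,035.28

Sale 1, sell 607: 607/764 × $12,630.90 → $10,035.28
Ending inventory (cost pool remaining) = $2,595.62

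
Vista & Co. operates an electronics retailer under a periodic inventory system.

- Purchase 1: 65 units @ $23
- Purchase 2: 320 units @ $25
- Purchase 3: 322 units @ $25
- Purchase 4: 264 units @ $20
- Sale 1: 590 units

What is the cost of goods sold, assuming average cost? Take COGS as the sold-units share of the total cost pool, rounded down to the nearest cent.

COGS = $13,868.94

Sale 1, sell 590: 590/971 × $22,825.00 → $13,868.94
Ending inventory (cost pool remaining) = $8,956.06
Check: goods available $22,825.00 = COGS $13,868.94 + ending $8,956.06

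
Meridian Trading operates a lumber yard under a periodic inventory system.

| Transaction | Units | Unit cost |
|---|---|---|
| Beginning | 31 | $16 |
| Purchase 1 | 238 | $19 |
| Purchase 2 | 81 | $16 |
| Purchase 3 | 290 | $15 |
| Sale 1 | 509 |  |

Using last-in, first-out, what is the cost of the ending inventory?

Sale 1 (509) [LIFO — newest first]: 290 @ $15 + 81 @ $16 + 138 @ $19 = $8,268
Ending inventory: 31 @ $16 + 100 @ $19 = $2,396
Check: goods available $10,664 = COGS $8,268 + ending $2,396

Ending inventory = $2,396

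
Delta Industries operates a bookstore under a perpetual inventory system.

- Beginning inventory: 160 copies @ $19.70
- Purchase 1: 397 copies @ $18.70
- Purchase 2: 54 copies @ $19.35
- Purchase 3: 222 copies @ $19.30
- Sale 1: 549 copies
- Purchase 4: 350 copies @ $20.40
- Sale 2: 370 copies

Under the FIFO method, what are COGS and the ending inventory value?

Sale 1 (549) [FIFO — oldest first]: 160 @ $19.70 + 389 @ $18.70 = $10,426.30
Sale 2 (370) [FIFO — oldest first]: 8 @ $18.70 + 54 @ $19.35 + 222 @ $19.30 + 86 @ $20.40 = $7,233.50
Total COGS = $10,426.30 + $7,233.50 = $17,659.80
Ending inventory: 264 @ $20.40 = $5,385.60

COGS = $17,659.80; ending inventory = $5,385.60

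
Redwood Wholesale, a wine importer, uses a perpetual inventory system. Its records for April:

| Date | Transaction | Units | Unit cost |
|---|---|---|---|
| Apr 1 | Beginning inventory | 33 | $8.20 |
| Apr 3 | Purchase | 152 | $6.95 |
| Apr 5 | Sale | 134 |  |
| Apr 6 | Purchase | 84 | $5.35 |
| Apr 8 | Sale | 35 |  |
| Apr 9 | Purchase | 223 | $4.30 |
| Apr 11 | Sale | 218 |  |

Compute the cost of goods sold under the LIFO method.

Apr 5, 134 sold [LIFO — newest first]: 134 @ $6.95 = $931.30
Apr 8, 35 sold [LIFO — newest first]: 35 @ $5.35 = $187.25
Apr 11, 218 sold [LIFO — newest first]: 218 @ $4.30 = $937.40
Total COGS = $931.30 + $187.25 + $937.40 = $2,055.95
Ending inventory: 33 @ $8.20 + 18 @ $6.95 + 49 @ $5.35 + 5 @ $4.30 = $679.35

COGS = $2,055.95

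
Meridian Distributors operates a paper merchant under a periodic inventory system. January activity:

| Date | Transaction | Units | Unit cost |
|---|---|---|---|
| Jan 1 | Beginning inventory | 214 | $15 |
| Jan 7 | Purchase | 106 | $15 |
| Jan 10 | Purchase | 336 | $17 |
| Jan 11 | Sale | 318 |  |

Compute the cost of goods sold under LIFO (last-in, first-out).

Jan 11, 318 sold [LIFO — newest first]: 318 @ $17 = $5,406
Ending inventory: 214 @ $15 + 106 @ $15 + 18 @ $17 = $5,106

COGS = $5,406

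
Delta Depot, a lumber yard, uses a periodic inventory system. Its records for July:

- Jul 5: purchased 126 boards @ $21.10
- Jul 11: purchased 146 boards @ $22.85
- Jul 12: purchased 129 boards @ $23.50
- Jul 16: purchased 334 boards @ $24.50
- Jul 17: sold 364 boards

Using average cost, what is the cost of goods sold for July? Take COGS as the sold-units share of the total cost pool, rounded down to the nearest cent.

COGS = $8,522.65

Jul 17, sell 364: 364/735 × $17,209.20 → $8,522.65
Ending inventory (cost pool remaining) = $8,686.55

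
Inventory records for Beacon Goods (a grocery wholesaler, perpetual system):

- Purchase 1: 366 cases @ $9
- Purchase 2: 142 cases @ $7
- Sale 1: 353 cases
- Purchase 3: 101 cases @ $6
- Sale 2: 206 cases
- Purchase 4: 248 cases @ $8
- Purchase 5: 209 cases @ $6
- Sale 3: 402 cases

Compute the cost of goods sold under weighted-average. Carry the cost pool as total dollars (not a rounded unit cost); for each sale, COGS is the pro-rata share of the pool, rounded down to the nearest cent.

COGS = $7,383.97

After Purchase 1: 366 on hand, pool $3,294.00 (≈ $9.0000 each)
After Purchase 2: 508 on hand, pool $4,288.00 (≈ $8.4409 each)
Sale 1, sell 353: 353/508 × $4,288.00 → $2,979.65
After Purchase 3: 256 on hand, pool $1,914.35 (≈ $7.4779 each)
Sale 2, sell 206: 206/256 × $1,914.35 → $1,540.45
After Purchase 4: 298 on hand, pool $2,357.90 (≈ $7.9124 each)
After Purchase 5: 507 on hand, pool $3,611.90 (≈ $7.1241 each)
Sale 3, sell 402: 402/507 × $3,611.90 → $2,863.87
Total COGS = $2,979.65 + $1,540.45 + $2,863.87 = $7,383.97
Ending inventory (cost pool remaining) = $748.03
Check: goods available $8,132.00 = COGS $7,383.97 + ending $748.03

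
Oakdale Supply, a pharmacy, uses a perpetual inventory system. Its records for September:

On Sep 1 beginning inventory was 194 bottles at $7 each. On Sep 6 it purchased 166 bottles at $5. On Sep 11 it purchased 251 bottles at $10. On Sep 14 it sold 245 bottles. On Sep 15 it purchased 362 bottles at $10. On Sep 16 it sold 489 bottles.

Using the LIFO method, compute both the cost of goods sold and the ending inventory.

Sep 14, 245 sold [LIFO — newest first]: 245 @ $10 = $2,450
Sep 16, 489 sold [LIFO — newest first]: 362 @ $10 + 6 @ $10 + 121 @ $5 = $4,285
Total COGS = $2,450 + $4,285 = $6,735
Ending inventory: 194 @ $7 + 45 @ $5 = $1,583

COGS = $6,735; ending inventory = $1,583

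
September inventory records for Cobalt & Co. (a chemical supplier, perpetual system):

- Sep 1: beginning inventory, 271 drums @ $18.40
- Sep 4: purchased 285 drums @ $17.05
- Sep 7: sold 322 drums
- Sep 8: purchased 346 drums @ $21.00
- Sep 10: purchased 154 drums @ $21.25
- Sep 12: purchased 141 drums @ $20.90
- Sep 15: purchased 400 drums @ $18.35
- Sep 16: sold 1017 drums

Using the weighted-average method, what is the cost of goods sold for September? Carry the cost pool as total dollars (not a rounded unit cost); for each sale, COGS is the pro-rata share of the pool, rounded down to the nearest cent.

After Sep 1: 271 on hand, pool $4,986.40 (≈ $18.4000 each)
After Sep 4: 556 on hand, pool $9,845.65 (≈ $17.7080 each)
Sep 7, sell 322: 322/556 × $9,845.65 → $5,701.97
After Sep 8: 580 on hand, pool $11,409.68 (≈ $19.6719 each)
After Sep 10: 734 on hand, pool $14,682.18 (≈ $20.0030 each)
After Sep 12: 875 on hand, pool $17,629.08 (≈ $20.1475 each)
After Sep 15: 1275 on hand, pool $24,969.08 (≈ $19.5836 each)
Sep 16, sell 1017: 1017/1275 × $24,969.08 → $19,916.51
Total COGS = $5,701.97 + $19,916.51 = $25,618.48
Ending inventory (cost pool remaining) = $5,052.57

COGS = $25,618.48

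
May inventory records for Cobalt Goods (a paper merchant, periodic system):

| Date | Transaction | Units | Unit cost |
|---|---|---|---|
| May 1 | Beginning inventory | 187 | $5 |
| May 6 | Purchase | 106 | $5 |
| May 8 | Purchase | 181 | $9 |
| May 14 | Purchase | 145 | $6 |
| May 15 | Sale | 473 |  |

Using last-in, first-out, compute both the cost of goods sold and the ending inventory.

May 15, 473 sold [LIFO — newest first]: 145 @ $6 + 181 @ $9 + 106 @ $5 + 41 @ $5 = $3,234
Ending inventory: 146 @ $5 = $730

COGS = $3,234; ending inventory = $730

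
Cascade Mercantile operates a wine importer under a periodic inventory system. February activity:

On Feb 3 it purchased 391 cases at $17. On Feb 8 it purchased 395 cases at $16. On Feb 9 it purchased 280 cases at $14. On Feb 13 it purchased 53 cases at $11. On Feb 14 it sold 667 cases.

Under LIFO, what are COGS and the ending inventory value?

Feb 14, 667 sold [LIFO — newest first]: 53 @ $11 + 280 @ $14 + 334 @ $16 = $9,847
Ending inventory: 391 @ $17 + 61 @ $16 = $7,623

COGS = $9,847; ending inventory = $7,623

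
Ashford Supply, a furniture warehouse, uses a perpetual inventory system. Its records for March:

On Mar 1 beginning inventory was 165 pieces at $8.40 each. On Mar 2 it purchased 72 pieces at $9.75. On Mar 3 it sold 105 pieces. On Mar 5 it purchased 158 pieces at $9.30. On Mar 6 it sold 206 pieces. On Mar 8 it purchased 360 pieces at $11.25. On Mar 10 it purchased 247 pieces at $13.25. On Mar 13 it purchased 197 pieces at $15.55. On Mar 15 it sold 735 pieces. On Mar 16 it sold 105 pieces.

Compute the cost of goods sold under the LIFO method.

COGS = $13,540.30

Mar 3, 105 sold [LIFO — newest first]: 72 @ $9.75 + 33 @ $8.40 = $979.20
Mar 6, 206 sold [LIFO — newest first]: 158 @ $9.30 + 48 @ $8.40 = $1,872.60
Mar 15, 735 sold [LIFO — newest first]: 197 @ $15.55 + 247 @ $13.25 + 291 @ $11.25 = $9,609.85
Mar 16, 105 sold [LIFO — newest first]: 69 @ $11.25 + 36 @ $8.40 = $1,078.65
Total COGS = $979.20 + $1,872.60 + $9,609.85 + $1,078.65 = $13,540.30
Ending inventory: 48 @ $8.40 = $403.20
Check: goods available $13,943.50 = COGS $13,540.30 + ending $403.20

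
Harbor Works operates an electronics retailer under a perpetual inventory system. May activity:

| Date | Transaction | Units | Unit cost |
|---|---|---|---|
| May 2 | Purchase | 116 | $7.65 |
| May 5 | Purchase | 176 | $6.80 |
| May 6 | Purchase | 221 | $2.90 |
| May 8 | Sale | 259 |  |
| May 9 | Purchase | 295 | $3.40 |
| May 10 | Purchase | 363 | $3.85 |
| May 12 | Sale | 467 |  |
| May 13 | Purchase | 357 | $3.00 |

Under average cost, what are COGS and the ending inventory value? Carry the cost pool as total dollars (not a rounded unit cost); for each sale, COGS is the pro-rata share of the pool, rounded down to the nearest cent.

After May 2: 116 on hand, pool $887.40 (≈ $7.6500 each)
After May 5: 292 on hand, pool $2,084.20 (≈ $7.1377 each)
After May 6: 513 on hand, pool $2,725.10 (≈ $5.3121 each)
May 8, sell 259: 259/513 × $2,725.10 → $1,375.83
After May 9: 549 on hand, pool $2,352.27 (≈ $4.2846 each)
After May 10: 912 on hand, pool $3,749.82 (≈ $4.1116 each)
May 12, sell 467: 467/912 × $3,749.82 → $1,920.13
After May 13: 802 on hand, pool $2,900.69 (≈ $3.6168 each)
Total COGS = $1,375.83 + $1,920.13 = $3,295.96
Ending inventory (cost pool remaining) = $2,900.69
Check: goods available $6,196.65 = COGS $3,295.96 + ending $2,900.69

COGS = $3,295.96; ending inventory = $2,900.69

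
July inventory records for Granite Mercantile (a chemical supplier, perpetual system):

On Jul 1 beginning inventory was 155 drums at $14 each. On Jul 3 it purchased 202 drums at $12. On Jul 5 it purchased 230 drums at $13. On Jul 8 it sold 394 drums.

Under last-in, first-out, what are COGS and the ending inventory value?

COGS = $4,958; ending inventory = $2,626

Jul 8, 394 sold [LIFO — newest first]: 230 @ $13 + 164 @ $12 = $4,958
Ending inventory: 155 @ $14 + 38 @ $12 = $2,626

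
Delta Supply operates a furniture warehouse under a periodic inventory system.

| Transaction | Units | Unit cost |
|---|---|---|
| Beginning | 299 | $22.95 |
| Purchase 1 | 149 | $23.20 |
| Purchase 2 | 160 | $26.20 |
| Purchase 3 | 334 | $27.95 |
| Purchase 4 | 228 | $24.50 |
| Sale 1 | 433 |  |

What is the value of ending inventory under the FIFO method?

Ending inventory = $19,461.30

Sale 1 (433) [FIFO — oldest first]: 299 @ $22.95 + 134 @ $23.20 = $9,970.85
Ending inventory: 15 @ $23.20 + 160 @ $26.20 + 334 @ $27.95 + 228 @ $24.50 = $19,461.30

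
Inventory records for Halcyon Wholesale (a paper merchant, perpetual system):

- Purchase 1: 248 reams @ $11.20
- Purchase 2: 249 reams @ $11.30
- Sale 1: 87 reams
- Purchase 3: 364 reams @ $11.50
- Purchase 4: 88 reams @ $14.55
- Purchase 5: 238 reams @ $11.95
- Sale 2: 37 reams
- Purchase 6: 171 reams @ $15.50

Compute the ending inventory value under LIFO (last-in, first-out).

Ending inventory = $15,127.05

Sale 1 (87) [LIFO — newest first]: 87 @ $11.30 = $983.10
Sale 2 (37) [LIFO — newest first]: 37 @ $11.95 = $442.15
Total COGS = $983.10 + $442.15 = $1,425.25
Ending inventory: 248 @ $11.20 + 162 @ $11.30 + 364 @ $11.50 + 88 @ $14.55 + 201 @ $11.95 + 171 @ $15.50 = $15,127.05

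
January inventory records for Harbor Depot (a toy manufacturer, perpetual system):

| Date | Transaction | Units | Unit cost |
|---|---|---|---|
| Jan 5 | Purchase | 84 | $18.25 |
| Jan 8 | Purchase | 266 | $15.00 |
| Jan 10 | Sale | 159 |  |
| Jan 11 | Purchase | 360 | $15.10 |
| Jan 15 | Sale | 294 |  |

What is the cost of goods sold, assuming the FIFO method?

COGS = $7,078.30

Jan 10, 159 sold [FIFO — oldest first]: 84 @ $18.25 + 75 @ $15.00 = $2,658.00
Jan 15, 294 sold [FIFO — oldest first]: 191 @ $15.00 + 103 @ $15.10 = $4,420.30
Total COGS = $2,658.00 + $4,420.30 = $7,078.30
Ending inventory: 257 @ $15.10 = $3,880.70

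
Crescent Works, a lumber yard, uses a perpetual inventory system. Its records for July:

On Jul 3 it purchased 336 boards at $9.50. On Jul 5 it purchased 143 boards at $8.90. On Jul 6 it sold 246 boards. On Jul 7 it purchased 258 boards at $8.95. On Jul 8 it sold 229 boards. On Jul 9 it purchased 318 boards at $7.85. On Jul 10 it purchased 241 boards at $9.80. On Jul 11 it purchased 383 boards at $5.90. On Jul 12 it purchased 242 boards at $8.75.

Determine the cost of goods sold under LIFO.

COGS = $4,300.75

Jul 6, 246 sold [LIFO — newest first]: 143 @ $8.90 + 103 @ $9.50 = $2,251.20
Jul 8, 229 sold [LIFO — newest first]: 229 @ $8.95 = $2,049.55
Total COGS = $2,251.20 + $2,049.55 = $4,300.75
Ending inventory: 233 @ $9.50 + 29 @ $8.95 + 318 @ $7.85 + 241 @ $9.80 + 383 @ $5.90 + 242 @ $8.75 = $11,708.35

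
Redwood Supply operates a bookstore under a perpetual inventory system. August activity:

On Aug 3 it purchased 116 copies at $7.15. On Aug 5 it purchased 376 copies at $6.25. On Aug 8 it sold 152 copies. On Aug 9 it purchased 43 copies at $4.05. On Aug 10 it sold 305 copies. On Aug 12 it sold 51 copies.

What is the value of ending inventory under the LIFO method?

Ending inventory = $193.05

Aug 8, 152 sold [LIFO — newest first]: 152 @ $6.25 = $950.00
Aug 10, 305 sold [LIFO — newest first]: 43 @ $4.05 + 224 @ $6.25 + 38 @ $7.15 = $1,845.85
Aug 12, 51 sold [LIFO — newest first]: 51 @ $7.15 = $364.65
Total COGS = $950.00 + $1,845.85 + $364.65 = $3,160.50
Ending inventory: 27 @ $7.15 = $193.05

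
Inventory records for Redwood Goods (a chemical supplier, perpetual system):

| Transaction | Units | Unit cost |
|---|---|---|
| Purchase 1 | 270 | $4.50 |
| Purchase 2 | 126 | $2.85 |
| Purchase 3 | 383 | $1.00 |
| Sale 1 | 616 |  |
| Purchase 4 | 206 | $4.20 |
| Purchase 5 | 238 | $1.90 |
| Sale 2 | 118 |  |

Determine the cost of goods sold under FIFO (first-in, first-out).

Sale 1 (616) [FIFO — oldest first]: 270 @ $4.50 + 126 @ $2.85 + 220 @ $1.00 = $1,794.10
Sale 2 (118) [FIFO — oldest first]: 118 @ $1.00 = $118.00
Total COGS = $1,794.10 + $118.00 = $1,912.10
Ending inventory: 45 @ $1.00 + 206 @ $4.20 + 238 @ $1.90 = $1,362.40
Check: goods available $3,274.50 = COGS $1,912.10 + ending $1,362.40

COGS = $1,912.10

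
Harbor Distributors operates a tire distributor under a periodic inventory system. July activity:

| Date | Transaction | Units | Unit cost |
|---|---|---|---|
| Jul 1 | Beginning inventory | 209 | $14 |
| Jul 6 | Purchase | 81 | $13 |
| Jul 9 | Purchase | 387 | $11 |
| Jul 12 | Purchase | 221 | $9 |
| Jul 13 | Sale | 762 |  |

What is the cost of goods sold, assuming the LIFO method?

COGS = $8,321

Jul 13, 762 sold [LIFO — newest first]: 221 @ $9 + 387 @ $11 + 81 @ $13 + 73 @ $14 = $8,321
Ending inventory: 136 @ $14 = $1,904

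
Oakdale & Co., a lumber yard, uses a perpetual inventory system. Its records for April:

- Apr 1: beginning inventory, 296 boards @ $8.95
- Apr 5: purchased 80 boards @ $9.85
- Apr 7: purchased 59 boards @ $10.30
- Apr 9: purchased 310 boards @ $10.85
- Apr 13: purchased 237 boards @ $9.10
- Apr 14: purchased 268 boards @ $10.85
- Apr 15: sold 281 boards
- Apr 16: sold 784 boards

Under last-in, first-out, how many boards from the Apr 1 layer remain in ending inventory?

185

Apr 15, 281 sold [LIFO — newest first]: 268 @ $10.85 + 13 @ $9.10 = $3,026.10
Apr 16, 784 sold [LIFO — newest first]: 224 @ $9.10 + 310 @ $10.85 + 59 @ $10.30 + 80 @ $9.85 + 111 @ $8.95 = $7,791.05
Total COGS = $3,026.10 + $7,791.05 = $10,817.15
Ending inventory: 185 @ $8.95 = $1,655.75
Check: goods available $12,472.90 = COGS $10,817.15 + ending $1,655.75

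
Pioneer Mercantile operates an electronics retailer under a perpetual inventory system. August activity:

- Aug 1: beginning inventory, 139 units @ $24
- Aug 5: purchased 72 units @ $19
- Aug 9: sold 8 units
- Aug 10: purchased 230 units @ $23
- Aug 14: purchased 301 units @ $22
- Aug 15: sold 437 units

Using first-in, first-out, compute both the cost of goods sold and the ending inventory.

COGS = $10,082; ending inventory = $6,534

Aug 9, 8 sold [FIFO — oldest first]: 8 @ $24 = $192
Aug 15, 437 sold [FIFO — oldest first]: 131 @ $24 + 72 @ $19 + 230 @ $23 + 4 @ $22 = $9,890
Total COGS = $192 + $9,890 = $10,082
Ending inventory: 297 @ $22 = $6,534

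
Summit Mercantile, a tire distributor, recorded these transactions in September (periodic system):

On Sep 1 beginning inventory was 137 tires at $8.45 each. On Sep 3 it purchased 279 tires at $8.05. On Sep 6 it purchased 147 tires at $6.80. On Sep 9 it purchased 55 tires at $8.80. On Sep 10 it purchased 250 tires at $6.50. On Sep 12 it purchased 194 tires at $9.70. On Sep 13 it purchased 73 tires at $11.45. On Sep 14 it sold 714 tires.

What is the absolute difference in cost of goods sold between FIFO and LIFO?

$281.05

FIFO COGS: 137 @ $8.45 + 279 @ $8.05 + 147 @ $6.80 + 55 @ $8.80 + 96 @ $6.50 = $5,511.20
LIFO COGS: 73 @ $11.45 + 194 @ $9.70 + 250 @ $6.50 + 55 @ $8.80 + 142 @ $6.80 = $5,792.25
Difference = |$5,511.20 − $5,792.25| = $281.05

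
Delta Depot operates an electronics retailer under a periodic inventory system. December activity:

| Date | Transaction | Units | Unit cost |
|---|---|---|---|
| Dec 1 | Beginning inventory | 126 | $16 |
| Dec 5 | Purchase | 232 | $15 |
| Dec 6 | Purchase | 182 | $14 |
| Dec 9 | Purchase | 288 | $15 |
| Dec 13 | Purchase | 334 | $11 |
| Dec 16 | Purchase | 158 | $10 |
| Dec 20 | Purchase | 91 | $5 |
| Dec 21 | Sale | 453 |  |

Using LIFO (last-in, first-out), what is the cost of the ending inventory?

Dec 21, 453 sold [LIFO — newest first]: 91 @ $5 + 158 @ $10 + 204 @ $11 = $4,279
Ending inventory: 126 @ $16 + 232 @ $15 + 182 @ $14 + 288 @ $15 + 130 @ $11 = $13,794

Ending inventory = $13,794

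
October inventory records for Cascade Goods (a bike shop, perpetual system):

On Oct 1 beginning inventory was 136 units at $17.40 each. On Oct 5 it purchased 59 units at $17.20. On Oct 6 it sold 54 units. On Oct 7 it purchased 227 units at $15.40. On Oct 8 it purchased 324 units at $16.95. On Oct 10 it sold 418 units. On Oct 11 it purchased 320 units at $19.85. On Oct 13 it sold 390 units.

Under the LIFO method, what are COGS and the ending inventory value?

Oct 6, 54 sold [LIFO — newest first]: 54 @ $17.20 = $928.80
Oct 10, 418 sold [LIFO — newest first]: 324 @ $16.95 + 94 @ $15.40 = $6,939.40
Oct 13, 390 sold [LIFO — newest first]: 320 @ $19.85 + 70 @ $15.40 = $7,430.00
Total COGS = $928.80 + $6,939.40 + $7,430.00 = $15,298.20
Ending inventory: 136 @ $17.40 + 5 @ $17.20 + 63 @ $15.40 = $3,422.60

COGS = $15,298.20; ending inventory = $3,422.60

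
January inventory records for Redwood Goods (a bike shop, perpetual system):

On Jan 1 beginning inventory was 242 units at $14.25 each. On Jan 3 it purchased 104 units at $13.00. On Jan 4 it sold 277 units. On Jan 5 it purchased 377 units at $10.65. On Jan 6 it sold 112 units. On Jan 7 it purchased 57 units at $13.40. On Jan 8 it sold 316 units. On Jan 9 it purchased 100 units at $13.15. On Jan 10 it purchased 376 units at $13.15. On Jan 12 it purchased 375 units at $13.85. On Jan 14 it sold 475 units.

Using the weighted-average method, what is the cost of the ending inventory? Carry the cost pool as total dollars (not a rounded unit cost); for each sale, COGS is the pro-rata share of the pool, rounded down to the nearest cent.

After Jan 1: 242 on hand, pool $3,448.50 (≈ $14.2500 each)
After Jan 3: 346 on hand, pool $4,800.50 (≈ $13.8743 each)
Jan 4, sell 277: 277/346 × $4,800.50 → $3,843.17
After Jan 5: 446 on hand, pool $4,972.38 (≈ $11.1488 each)
Jan 6, sell 112: 112/446 × $4,972.38 → $1,248.66
After Jan 7: 391 on hand, pool $4,487.52 (≈ $11.4770 each)
Jan 8, sell 316: 316/391 × $4,487.52 → $3,626.74
After Jan 9: 175 on hand, pool $2,175.78 (≈ $12.4330 each)
After Jan 10: 551 on hand, pool $7,120.18 (≈ $12.9223 each)
After Jan 12: 926 on hand, pool $12,313.93 (≈ $13.2980 each)
Jan 14, sell 475: 475/926 × $12,313.93 → $6,316.54
Total COGS = $3,843.17 + $1,248.66 + $3,626.74 + $6,316.54 = $15,035.11
Ending inventory (cost pool remaining) = $5,997.39

Ending inventory = $5,997.39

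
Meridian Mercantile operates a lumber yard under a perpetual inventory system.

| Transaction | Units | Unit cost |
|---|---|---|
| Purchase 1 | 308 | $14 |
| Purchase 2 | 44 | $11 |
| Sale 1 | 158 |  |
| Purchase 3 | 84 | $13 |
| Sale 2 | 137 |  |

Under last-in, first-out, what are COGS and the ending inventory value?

COGS = $3,914; ending inventory = $1,974

Sale 1 (158) [LIFO — newest first]: 44 @ $11 + 114 @ $14 = $2,080
Sale 2 (137) [LIFO — newest first]: 84 @ $13 + 53 @ $14 = $1,834
Total COGS = $2,080 + $1,834 = $3,914
Ending inventory: 141 @ $14 = $1,974
Check: goods available $5,888 = COGS $3,914 + ending $1,974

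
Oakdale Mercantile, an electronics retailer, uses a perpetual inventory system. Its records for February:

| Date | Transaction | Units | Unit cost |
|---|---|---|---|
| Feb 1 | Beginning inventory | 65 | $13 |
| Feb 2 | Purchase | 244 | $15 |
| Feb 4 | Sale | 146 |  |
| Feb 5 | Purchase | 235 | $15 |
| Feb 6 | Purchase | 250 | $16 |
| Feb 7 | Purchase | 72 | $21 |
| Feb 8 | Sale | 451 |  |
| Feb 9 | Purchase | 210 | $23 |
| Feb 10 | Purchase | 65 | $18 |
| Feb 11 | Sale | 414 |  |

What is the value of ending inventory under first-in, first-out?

Feb 4, 146 sold [FIFO — oldest first]: 65 @ $13 + 81 @ $15 = $2,060
Feb 8, 451 sold [FIFO — oldest first]: 163 @ $15 + 235 @ $15 + 53 @ $16 = $6,818
Feb 11, 414 sold [FIFO — oldest first]: 197 @ $16 + 72 @ $21 + 145 @ $23 = $7,999
Total COGS = $2,060 + $6,818 + $7,999 = $16,877
Ending inventory: 65 @ $23 + 65 @ $18 = $2,665

Ending inventory = $2,665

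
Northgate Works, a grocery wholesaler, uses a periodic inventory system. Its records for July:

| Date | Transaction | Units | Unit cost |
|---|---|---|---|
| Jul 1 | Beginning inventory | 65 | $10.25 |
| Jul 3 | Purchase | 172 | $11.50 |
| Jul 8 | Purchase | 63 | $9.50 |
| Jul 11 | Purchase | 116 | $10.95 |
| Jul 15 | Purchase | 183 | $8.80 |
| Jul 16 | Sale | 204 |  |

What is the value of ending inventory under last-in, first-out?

Ending inventory = $4,283.00

Jul 16, 204 sold [LIFO — newest first]: 183 @ $8.80 + 21 @ $10.95 = $1,840.35
Ending inventory: 65 @ $10.25 + 172 @ $11.50 + 63 @ $9.50 + 95 @ $10.95 = $4,283.00
Check: goods available $6,123.35 = COGS $1,840.35 + ending $4,283.00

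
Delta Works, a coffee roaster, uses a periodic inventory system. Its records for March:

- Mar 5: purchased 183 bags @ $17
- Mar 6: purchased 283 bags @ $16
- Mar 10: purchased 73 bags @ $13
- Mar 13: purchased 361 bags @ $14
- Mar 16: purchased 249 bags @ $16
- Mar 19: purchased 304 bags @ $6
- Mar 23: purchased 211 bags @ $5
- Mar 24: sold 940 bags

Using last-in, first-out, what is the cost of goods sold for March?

COGS = $9,327

Mar 24, 940 sold [LIFO — newest first]: 211 @ $5 + 304 @ $6 + 249 @ $16 + 176 @ $14 = $9,327
Ending inventory: 183 @ $17 + 283 @ $16 + 73 @ $13 + 185 @ $14 = $11,178
Check: goods available $20,505 = COGS $9,327 + ending $11,178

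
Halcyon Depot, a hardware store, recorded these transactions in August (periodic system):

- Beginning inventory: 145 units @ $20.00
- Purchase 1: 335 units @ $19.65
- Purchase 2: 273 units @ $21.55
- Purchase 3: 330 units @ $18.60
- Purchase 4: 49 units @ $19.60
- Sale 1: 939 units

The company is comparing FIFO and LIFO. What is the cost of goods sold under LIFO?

COGS = $18,621.10

FIFO COGS: 145 @ $20.00 + 335 @ $19.65 + 273 @ $21.55 + 186 @ $18.60 = $18,825.50
LIFO COGS: 49 @ $19.60 + 330 @ $18.60 + 273 @ $21.55 + 287 @ $19.65 = $18,621.10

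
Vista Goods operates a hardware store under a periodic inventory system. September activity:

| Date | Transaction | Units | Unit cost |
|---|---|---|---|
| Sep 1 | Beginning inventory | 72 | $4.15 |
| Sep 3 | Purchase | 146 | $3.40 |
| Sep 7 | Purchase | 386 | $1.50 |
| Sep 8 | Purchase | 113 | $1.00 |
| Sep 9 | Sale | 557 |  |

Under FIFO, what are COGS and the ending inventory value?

COGS = $1,303.70; ending inventory = $183.50

Sep 9, 557 sold [FIFO — oldest first]: 72 @ $4.15 + 146 @ $3.40 + 339 @ $1.50 = $1,303.70
Ending inventory: 47 @ $1.50 + 113 @ $1.00 = $183.50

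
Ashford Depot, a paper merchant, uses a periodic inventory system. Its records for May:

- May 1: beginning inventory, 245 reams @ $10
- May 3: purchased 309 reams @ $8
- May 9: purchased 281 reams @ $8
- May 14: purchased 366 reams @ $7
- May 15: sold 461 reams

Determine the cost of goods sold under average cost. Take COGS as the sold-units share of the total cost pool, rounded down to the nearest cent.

COGS = $3,735.59

May 15, sell 461: 461/1201 × $9,732.00 → $3,735.59
Ending inventory (cost pool remaining) = $5,996.41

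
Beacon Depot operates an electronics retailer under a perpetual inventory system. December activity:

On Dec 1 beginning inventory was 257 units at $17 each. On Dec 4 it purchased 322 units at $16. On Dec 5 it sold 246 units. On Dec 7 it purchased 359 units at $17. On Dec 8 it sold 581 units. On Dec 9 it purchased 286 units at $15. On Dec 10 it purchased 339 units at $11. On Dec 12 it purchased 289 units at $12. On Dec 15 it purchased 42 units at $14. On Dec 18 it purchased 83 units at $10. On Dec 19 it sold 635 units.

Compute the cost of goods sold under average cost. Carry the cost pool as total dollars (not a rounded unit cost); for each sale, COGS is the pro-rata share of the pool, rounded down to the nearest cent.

After Dec 1: 257 on hand, pool $4,369.00 (≈ $17.0000 each)
After Dec 4: 579 on hand, pool $9,521.00 (≈ $16.4439 each)
Dec 5, sell 246: 246/579 × $9,521.00 → $4,045.19
After Dec 7: 692 on hand, pool $11,578.81 (≈ $16.7324 each)
Dec 8, sell 581: 581/692 × $11,578.81 → $9,721.51
After Dec 9: 397 on hand, pool $6,147.30 (≈ $15.4844 each)
After Dec 10: 736 on hand, pool $9,876.30 (≈ $13.4189 each)
After Dec 12: 1025 on hand, pool $13,344.30 (≈ $13.0188 each)
After Dec 15: 1067 on hand, pool $13,932.30 (≈ $13.0575 each)
After Dec 18: 1150 on hand, pool $14,762.30 (≈ $12.8368 each)
Dec 19, sell 635: 635/1150 × $14,762.30 → $8,151.35
Total COGS = $4,045.19 + $9,721.51 + $8,151.35 = $21,918.05
Ending inventory (cost pool remaining) = $6,610.95

COGS = $21,918.05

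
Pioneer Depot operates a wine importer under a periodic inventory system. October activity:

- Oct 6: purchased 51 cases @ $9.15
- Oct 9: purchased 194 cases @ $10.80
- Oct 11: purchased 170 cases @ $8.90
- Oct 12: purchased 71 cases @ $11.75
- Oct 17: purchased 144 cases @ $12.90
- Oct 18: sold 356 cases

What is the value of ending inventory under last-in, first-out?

Ending inventory = $2,819.95

Oct 18, 356 sold [LIFO — newest first]: 144 @ $12.90 + 71 @ $11.75 + 141 @ $8.90 = $3,946.75
Ending inventory: 51 @ $9.15 + 194 @ $10.80 + 29 @ $8.90 = $2,819.95
Check: goods available $6,766.70 = COGS $3,946.75 + ending $2,819.95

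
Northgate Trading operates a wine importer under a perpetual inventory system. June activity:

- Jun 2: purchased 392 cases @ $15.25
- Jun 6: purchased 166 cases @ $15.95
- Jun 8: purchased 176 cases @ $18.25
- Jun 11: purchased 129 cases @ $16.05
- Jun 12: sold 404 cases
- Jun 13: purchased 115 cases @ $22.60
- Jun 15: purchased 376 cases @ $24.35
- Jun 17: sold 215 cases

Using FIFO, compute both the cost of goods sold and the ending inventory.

Jun 12, 404 sold [FIFO — oldest first]: 392 @ $15.25 + 12 @ $15.95 = $6,169.40
Jun 17, 215 sold [FIFO — oldest first]: 154 @ $15.95 + 61 @ $18.25 = $3,569.55
Total COGS = $6,169.40 + $3,569.55 = $9,738.95
Ending inventory: 115 @ $18.25 + 129 @ $16.05 + 115 @ $22.60 + 376 @ $24.35 = $15,923.80

COGS = $9,738.95; ending inventory = $15,923.80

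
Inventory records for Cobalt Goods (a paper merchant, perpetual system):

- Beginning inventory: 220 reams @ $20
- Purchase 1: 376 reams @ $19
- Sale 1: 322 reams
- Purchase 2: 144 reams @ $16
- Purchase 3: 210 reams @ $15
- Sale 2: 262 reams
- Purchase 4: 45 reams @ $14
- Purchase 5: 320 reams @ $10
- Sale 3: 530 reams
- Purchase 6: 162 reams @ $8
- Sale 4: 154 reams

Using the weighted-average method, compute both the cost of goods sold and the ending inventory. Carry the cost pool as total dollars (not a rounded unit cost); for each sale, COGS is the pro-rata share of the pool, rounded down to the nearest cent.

After Beginning: 220 on hand, pool $4,400.00 (≈ $20.0000 each)
After Purchase 1: 596 on hand, pool $11,544.00 (≈ $19.3691 each)
Sale 1, sell 322: 322/596 × $11,544.00 → $6,236.85
After Purchase 2: 418 on hand, pool $7,611.15 (≈ $18.2085 each)
After Purchase 3: 628 on hand, pool $10,761.15 (≈ $17.1356 each)
Sale 2, sell 262: 262/628 × $10,761.15 → $4,489.52
After Purchase 4: 411 on hand, pool $6,901.63 (≈ $16.7923 each)
After Purchase 5: 731 on hand, pool $10,101.63 (≈ $13.8189 each)
Sale 3, sell 530: 530/731 × $10,101.63 → $7,324.02
After Purchase 6: 363 on hand, pool $4,073.61 (≈ $11.2221 each)
Sale 4, sell 154: 154/363 × $4,073.61 → $1,728.19
Total COGS = $6,236.85 + $4,489.52 + $7,324.02 + $1,728.19 = $19,778.58
Ending inventory (cost pool remaining) = $2,345.42
Check: goods available $22,124.00 = COGS $19,778.58 + ending $2,345.42

COGS = $19,778.58; ending inventory = $2,345.42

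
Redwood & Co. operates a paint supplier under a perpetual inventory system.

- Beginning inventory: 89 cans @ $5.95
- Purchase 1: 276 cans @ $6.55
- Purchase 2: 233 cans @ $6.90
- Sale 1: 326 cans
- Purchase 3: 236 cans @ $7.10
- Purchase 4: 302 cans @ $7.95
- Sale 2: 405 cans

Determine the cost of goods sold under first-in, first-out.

COGS = $4,889.35

Sale 1 (326) [FIFO — oldest first]: 89 @ $5.95 + 237 @ $6.55 = $2,081.90
Sale 2 (405) [FIFO — oldest first]: 39 @ $6.55 + 233 @ $6.90 + 133 @ $7.10 = $2,807.45
Total COGS = $2,081.90 + $2,807.45 = $4,889.35
Ending inventory: 103 @ $7.10 + 302 @ $7.95 = $3,132.20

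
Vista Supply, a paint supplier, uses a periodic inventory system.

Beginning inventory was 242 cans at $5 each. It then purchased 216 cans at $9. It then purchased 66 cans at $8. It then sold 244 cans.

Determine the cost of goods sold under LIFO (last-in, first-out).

Sale 1 (244) [LIFO — newest first]: 66 @ $8 + 178 @ $9 = $2,130
Ending inventory: 242 @ $5 + 38 @ $9 = $1,552
Check: goods available $3,682 = COGS $2,130 + ending $1,552

COGS = $2,130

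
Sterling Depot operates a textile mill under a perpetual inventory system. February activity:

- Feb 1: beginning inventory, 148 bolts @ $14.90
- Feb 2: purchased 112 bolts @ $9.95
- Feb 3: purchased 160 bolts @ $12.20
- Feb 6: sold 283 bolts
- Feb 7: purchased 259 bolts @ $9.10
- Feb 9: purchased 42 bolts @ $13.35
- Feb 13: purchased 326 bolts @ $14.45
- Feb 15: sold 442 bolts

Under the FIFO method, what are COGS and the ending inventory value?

COGS = $8,247.00; ending inventory = $4,652.90

Feb 6, 283 sold [FIFO — oldest first]: 148 @ $14.90 + 112 @ $9.95 + 23 @ $12.20 = $3,600.20
Feb 15, 442 sold [FIFO — oldest first]: 137 @ $12.20 + 259 @ $9.10 + 42 @ $13.35 + 4 @ $14.45 = $4,646.80
Total COGS = $3,600.20 + $4,646.80 = $8,247.00
Ending inventory: 322 @ $14.45 = $4,652.90
Check: goods available $12,899.90 = COGS $8,247.00 + ending $4,652.90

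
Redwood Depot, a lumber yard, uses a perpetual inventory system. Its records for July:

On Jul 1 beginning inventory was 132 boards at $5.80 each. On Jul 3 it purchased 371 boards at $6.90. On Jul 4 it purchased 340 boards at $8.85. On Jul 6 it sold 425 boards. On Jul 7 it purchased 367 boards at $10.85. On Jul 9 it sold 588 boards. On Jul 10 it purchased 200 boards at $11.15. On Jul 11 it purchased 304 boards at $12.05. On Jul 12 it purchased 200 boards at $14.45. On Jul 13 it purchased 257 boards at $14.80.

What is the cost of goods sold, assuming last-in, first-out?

Jul 6, 425 sold [LIFO — newest first]: 340 @ $8.85 + 85 @ $6.90 = $3,595.50
Jul 9, 588 sold [LIFO — newest first]: 367 @ $10.85 + 221 @ $6.90 = $5,506.85
Total COGS = $3,595.50 + $5,506.85 = $9,102.35
Ending inventory: 132 @ $5.80 + 65 @ $6.90 + 200 @ $11.15 + 304 @ $12.05 + 200 @ $14.45 + 257 @ $14.80 = $13,800.90

COGS = $9,102.35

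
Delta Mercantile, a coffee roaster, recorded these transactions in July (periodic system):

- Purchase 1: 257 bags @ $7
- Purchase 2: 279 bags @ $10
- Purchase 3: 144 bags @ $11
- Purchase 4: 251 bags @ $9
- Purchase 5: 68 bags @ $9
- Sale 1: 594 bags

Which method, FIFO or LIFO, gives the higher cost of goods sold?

FIFO COGS: 257 @ $7 + 279 @ $10 + 58 @ $11 = $5,227
LIFO COGS: 68 @ $9 + 251 @ $9 + 144 @ $11 + 131 @ $10 = $5,765

LIFO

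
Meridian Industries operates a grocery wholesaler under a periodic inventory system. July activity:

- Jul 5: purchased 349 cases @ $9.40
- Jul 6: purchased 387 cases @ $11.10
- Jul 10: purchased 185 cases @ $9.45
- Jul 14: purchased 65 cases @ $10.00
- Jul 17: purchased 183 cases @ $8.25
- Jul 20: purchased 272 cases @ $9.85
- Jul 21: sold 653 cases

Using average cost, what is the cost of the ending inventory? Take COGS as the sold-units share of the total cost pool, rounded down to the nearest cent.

Jul 21, sell 653: 653/1441 × $14,163.50 → $6,418.29
Ending inventory (cost pool remaining) = $7,745.21

Ending inventory = $7,745.21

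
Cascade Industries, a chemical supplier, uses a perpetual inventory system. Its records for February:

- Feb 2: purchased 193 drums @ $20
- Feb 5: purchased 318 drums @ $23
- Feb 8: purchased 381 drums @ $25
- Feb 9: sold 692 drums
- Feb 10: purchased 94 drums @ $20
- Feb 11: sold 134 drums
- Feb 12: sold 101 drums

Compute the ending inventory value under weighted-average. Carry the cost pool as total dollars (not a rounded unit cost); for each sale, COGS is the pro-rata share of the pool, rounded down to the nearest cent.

Ending inventory = $1,308.65

After Feb 2: 193 on hand, pool $3,860.00 (≈ $20.0000 each)
After Feb 5: 511 on hand, pool $11,174.00 (≈ $21.8669 each)
After Feb 8: 892 on hand, pool $20,699.00 (≈ $23.2052 each)
Feb 9, sell 692: 692/892 × $20,699.00 → $16,057.96
After Feb 10: 294 on hand, pool $6,521.04 (≈ $22.1804 each)
Feb 11, sell 134: 134/294 × $6,521.04 → $2,972.17
Feb 12, sell 101: 101/160 × $3,548.87 → $2,240.22
Total COGS = $16,057.96 + $2,972.17 + $2,240.22 = $21,270.35
Ending inventory (cost pool remaining) = $1,308.65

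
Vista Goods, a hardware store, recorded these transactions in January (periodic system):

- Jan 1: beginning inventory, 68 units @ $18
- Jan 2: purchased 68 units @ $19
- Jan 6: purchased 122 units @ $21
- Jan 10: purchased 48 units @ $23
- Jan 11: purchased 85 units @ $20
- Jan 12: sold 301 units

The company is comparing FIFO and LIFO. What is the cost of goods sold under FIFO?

FIFO COGS: 68 @ $18 + 68 @ $19 + 122 @ $21 + 43 @ $23 = $6,067
LIFO COGS: 85 @ $20 + 48 @ $23 + 122 @ $21 + 46 @ $19 = $6,240

COGS = $6,067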